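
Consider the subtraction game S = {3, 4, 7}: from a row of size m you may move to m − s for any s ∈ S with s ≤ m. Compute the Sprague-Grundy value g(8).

Grundy values for subtraction set {3, 4, 7}:
k:     0  1  2  3  4  5  6  7  8
g(k):  0  0  0  1  1  1  2  2  2
So g(8) = 2.

2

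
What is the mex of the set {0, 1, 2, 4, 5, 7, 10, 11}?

3

The values 0, 1, 2 are all present; 3 is the first non-negative integer missing from the set.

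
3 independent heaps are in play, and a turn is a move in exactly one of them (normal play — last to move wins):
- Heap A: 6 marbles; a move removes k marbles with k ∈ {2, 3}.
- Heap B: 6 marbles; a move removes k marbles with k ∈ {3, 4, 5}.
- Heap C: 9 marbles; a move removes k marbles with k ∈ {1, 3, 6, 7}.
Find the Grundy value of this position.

1

Build the Grundy sequence for heap A with g(k) = mex{g(k−s) : s ∈ {2, 3}, s ≤ k}:
g(0) = mex{} = 0
g(1) = mex{} = 0
g(2) = mex{0} = 1
g(3) = mex{0} = 1
g(4) = mex{0,1} = 2
g(5) = mex{1} = 0
g(6) = mex{1,2} = 0
So g(6) = 0.
Grundy values for heap B (subtraction set {3, 4, 5}):
k:     0  1  2  3  4  5  6
g(k):  0  0  0  1  1  1  2
So g(6) = 2.
For heap C, compute g(0), g(1), … with moves {1, 3, 6, 7}:
k:     0  1  2  3  4  5  6  7  8  9
g(k):  0  1  0  1  0  1  2  3  2  3
So g(9) = 3.
By the Sprague-Grundy theorem, the Grundy value of a sum of independent games is the XOR of the component values.
Combined value = 0 XOR 2 XOR 3 = 1.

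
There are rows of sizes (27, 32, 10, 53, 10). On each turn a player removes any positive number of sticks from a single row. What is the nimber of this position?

Compute the nim-sum pairwise:
27 XOR 32 = 59
59 XOR 10 = 49
49 XOR 53 = 4
4 XOR 10 = 14

14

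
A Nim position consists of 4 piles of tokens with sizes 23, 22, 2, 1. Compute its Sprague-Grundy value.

Write each in binary and XOR column by column:
  10111  (23)
  10110  (22)
  00010  (2)
  00001  (1)
  -----
  00010  (2)

2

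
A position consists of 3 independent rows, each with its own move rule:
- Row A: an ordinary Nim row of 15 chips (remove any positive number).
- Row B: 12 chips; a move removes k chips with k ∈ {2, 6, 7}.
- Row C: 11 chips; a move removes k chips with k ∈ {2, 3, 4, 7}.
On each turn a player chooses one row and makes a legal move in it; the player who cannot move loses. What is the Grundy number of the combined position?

13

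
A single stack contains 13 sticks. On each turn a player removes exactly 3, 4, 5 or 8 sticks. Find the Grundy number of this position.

Compute g(0), g(1), … for moves {3, 4, 5, 8}:
g(0) = mex{} = 0
g(1) = mex{} = 0
g(2) = mex{} = 0
g(3) = mex{0} = 1
g(4) = mex{0} = 1
g(5) = mex{0} = 1
g(6) = mex{0,1} = 2
g(7) = mex{0,1} = 2
g(8) = mex{0,1} = 2
g(9) = mex{0,1,2} = 3
g(10) = mex{0,1,2} = 3
g(11) = mex{1,2} = 0
g(12) = mex{1,2,3} = 0
g(13) = mex{1,2,3} = 0
So g(13) = 0.

0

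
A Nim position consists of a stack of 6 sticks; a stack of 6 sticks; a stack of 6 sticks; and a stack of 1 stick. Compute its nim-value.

Write each in binary and XOR column by column:
  110  (6)
  110  (6)
  110  (6)
  001  (1)
  ---
  111  (7)

7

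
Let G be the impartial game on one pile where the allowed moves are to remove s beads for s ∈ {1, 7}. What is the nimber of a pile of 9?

Grundy values for subtraction set {1, 7}:
k:     0  1  2  3  4  5  6  7  8  9
g(k):  0  1  0  1  0  1  0  1  0  1
So g(9) = 1.

1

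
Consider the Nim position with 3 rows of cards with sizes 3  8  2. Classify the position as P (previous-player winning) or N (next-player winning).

N-position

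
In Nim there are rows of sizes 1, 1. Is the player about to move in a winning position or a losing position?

Nim-sum: 1 ^ 1 = 0.
The nim-sum is 0, so this is a P-position: the player to move is in a losing position under optimal play.

Losing position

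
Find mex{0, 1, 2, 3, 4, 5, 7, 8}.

6

The values 0, 1, 2, 3, 4, 5 are all present; 6 is the first non-negative integer missing from the set.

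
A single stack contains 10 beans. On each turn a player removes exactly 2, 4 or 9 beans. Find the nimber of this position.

2

Grundy values for subtraction set {2, 4, 9}:
g(0) = mex{} = 0
g(1) = mex{} = 0
g(2) = mex{0} = 1
g(3) = mex{0} = 1
g(4) = mex{0,1} = 2
g(5) = mex{0,1} = 2
g(6) = mex{1,2} = 0
g(7) = mex{1,2} = 0
g(8) = mex{0,2} = 1
g(9) = mex{0,2} = 1
g(10) = mex{0,1} = 2
So g(10) = 2.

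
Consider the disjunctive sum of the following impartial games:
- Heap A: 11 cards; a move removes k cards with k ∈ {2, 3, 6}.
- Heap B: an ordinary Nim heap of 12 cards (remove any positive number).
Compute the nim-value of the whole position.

13

Grundy values for heap A (subtraction set {2, 3, 6}):
k:     0  1  2  3  4  5  6  7  8  9 10 11
g(k):  0  0  1  1  2  0  3  1  2  0  0  1
So g(11) = 1.
Heap B is a plain Nim heap of size 12, so its Grundy value is 12.
By the Sprague-Grundy theorem, the Grundy value of a sum of independent games is the XOR of the component values.
Combined value = 1 XOR 12 = 13.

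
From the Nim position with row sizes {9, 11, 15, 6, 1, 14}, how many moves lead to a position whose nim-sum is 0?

3

Compute the nim-sum pairwise:
9 ⊕ 11 = 2
2 ⊕ 15 = 13
13 ⊕ 6 = 11
11 ⊕ 1 = 10
10 ⊕ 14 = 4
The overall nim-sum is X = 4. A row of size p has a winning move iff p XOR X < p (reduce it to p XOR X).
  9: 9 XOR 4 = 13 ≥ 9 — no move.
  11: 11 XOR 4 = 15 ≥ 11 — no move.
  15: 15 XOR 4 = 11 < 15 — winning move (to 11).
  6: 6 XOR 4 = 2 < 6 — winning move (to 2).
  1: 1 XOR 4 = 5 ≥ 1 — no move.
  14: 14 XOR 4 = 10 < 14 — winning move (to 10).
That gives 3 winning moves.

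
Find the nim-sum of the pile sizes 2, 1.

Nim-sum: 2 XOR 1 = 3.

3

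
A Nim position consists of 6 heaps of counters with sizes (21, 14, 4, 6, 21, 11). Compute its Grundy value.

7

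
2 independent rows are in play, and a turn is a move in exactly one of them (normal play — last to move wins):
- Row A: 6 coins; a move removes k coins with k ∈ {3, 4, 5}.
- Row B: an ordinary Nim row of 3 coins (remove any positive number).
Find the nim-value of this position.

1

Build the Grundy sequence for row A with g(k) = mex{g(k−s) : s ∈ {3, 4, 5}, s ≤ k}:
g(0) = mex{} = 0
g(1) = mex{} = 0
g(2) = mex{} = 0
g(3) = mex{0} = 1
g(4) = mex{0} = 1
g(5) = mex{0} = 1
g(6) = mex{0,1} = 2
So g(6) = 2.
Row B is a plain Nim row of size 3, so its Grundy value is 3.
The value of a disjunctive sum is the nim-sum of the parts.
Combined value = 2 ⊕ 3 = 1.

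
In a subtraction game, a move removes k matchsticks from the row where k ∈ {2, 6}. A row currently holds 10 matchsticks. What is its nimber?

Compute g(0), g(1), … for moves {2, 6}:
g(0) = mex{} = 0
g(1) = mex{} = 0
g(2) = mex{0} = 1
g(3) = mex{0} = 1
g(4) = mex{1} = 0
g(5) = mex{1} = 0
g(6) = mex{0} = 1
g(7) = mex{0} = 1
g(8) = mex{1} = 0
g(9) = mex{1} = 0
g(10) = mex{0} = 1
So g(10) = 1.

1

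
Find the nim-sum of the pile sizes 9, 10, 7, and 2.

6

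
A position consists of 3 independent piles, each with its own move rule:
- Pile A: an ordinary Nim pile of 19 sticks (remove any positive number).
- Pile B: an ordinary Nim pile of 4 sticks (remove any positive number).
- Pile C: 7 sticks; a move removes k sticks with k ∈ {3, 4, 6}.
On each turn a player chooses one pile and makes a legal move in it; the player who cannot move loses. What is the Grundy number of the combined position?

21

Pile A is a plain Nim pile of size 19, so its Grundy value is 19.
Pile B is a plain Nim pile of size 4, so its Grundy value is 4.
For pile C, compute g(0), g(1), … with moves {3, 4, 6}:
k:     0  1  2  3  4  5  6  7
g(k):  0  0  0  1  1  1  2  2
So g(7) = 2.
By the Sprague-Grundy theorem, the Grundy value of a sum of independent games is the XOR of the component values.
Combined value = 19 ⊕ 4 ⊕ 2 = 21.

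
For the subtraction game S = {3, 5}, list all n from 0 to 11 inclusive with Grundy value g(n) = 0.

0, 1, 2, 8, 9, 10

Grundy values for subtraction set {3, 5}:
g(0) = mex{} = 0
g(1) = mex{} = 0
g(2) = mex{} = 0
g(3) = mex{0} = 1
g(4) = mex{0} = 1
g(5) = mex{0} = 1
g(6) = mex{0,1} = 2
g(7) = mex{0,1} = 2
g(8) = mex{1} = 0
g(9) = mex{1,2} = 0
g(10) = mex{1,2} = 0
g(11) = mex{0,2} = 1
The P-positions (g = 0) in 0..11 are 0, 1, 2, 8, 9, 10.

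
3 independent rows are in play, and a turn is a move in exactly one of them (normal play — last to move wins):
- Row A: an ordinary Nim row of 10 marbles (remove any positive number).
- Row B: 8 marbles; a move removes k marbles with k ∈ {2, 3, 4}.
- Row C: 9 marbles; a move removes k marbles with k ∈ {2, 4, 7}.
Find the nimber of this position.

Row A is a plain Nim row of size 10, so its Grundy value is 10.
Grundy values for row B (subtraction set {2, 3, 4}):
k:     0  1  2  3  4  5  6  7  8
g(k):  0  0  1  1  2  2  0  0  1
So g(8) = 1.
For row C, compute g(0), g(1), … with moves {2, 4, 7}:
g(0) = mex{} = 0
g(1) = mex{} = 0
g(2) = mex{0} = 1
g(3) = mex{0} = 1
g(4) = mex{0,1} = 2
g(5) = mex{0,1} = 2
g(6) = mex{1,2} = 0
g(7) = mex{0,1,2} = 3
g(8) = mex{0,2} = 1
g(9) = mex{1,2,3} = 0
So g(9) = 0.
The value of a disjunctive sum is the nim-sum of the parts.
Combined value = 10 XOR 1 XOR 0 = 11.

11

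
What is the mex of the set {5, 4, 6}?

0 is not in the set, so the mex is 0.

0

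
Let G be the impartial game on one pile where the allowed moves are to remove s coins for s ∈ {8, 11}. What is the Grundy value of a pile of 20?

0

Build the Grundy sequence with g(k) = mex{g(k−s) : s ∈ {8, 11}, s ≤ k}:
k:     0  1  2  3  4  5  6  7  8  9 10 11 12 13 14 15 16 17 18 19 20
g(k):  0  0  0  0  0  0  0  0  1  1  1  1  1  1  1  1  2  2  2  0  0
So g(20) = 0.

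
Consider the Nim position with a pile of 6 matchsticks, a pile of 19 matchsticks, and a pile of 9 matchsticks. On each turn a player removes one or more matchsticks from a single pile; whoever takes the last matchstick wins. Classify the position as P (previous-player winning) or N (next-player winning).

In binary:
  00110  (6)
  10011  (19)
  01001  (9)
  -----
  11100  (28)
The nim-sum is 28 ≠ 0, so this is an N-position: the player to move can win.

N-position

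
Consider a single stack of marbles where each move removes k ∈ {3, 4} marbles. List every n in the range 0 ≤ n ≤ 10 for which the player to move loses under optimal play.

0, 1, 2, 7, 8, 9

Build the Grundy sequence with g(k) = mex{g(k−s) : s ∈ {3, 4}, s ≤ k}:
g(0) = mex{} = 0
g(1) = mex{} = 0
g(2) = mex{} = 0
g(3) = mex{0} = 1
g(4) = mex{0} = 1
g(5) = mex{0} = 1
g(6) = mex{0,1} = 2
g(7) = mex{1} = 0
g(8) = mex{1} = 0
g(9) = mex{1,2} = 0
g(10) = mex{0,2} = 1
The P-positions (g = 0) in 0..10 are 0, 1, 2, 7, 8, 9.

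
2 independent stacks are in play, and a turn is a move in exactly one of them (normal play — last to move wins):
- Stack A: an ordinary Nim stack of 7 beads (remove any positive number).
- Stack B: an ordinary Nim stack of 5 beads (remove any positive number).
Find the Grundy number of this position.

Stack A is a plain Nim stack of size 7, so its Grundy value is 7.
Stack B is a plain Nim stack of size 5, so its Grundy value is 5.
The value of a disjunctive sum is the nim-sum of the parts.
Combined value = 7 XOR 5 = 2.

2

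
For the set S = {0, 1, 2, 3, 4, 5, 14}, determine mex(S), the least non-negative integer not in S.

The values 0, 1, 2, 3, 4, 5 are all present; 6 is the first non-negative integer missing from the set.

6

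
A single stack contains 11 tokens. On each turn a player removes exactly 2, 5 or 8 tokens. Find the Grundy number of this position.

Compute g(0), g(1), … for moves {2, 5, 8}:
k:     0  1  2  3  4  5  6  7  8  9 10 11
g(k):  0  0  1  1  0  2  1  0  2  1  0  0
So g(11) = 0.

0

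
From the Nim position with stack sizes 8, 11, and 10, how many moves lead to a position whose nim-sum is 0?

Compute the nim-sum pairwise:
8 ^ 11 = 3
3 ^ 10 = 9
The overall nim-sum is X = 9. A stack of size p has a winning move iff p XOR X < p (reduce it to p XOR X).
  8: 8 XOR 9 = 1 < 8 — winning move (to 1).
  11: 11 XOR 9 = 2 < 11 — winning move (to 2).
  10: 10 XOR 9 = 3 < 10 — winning move (to 3).
That gives 3 winning moves.

3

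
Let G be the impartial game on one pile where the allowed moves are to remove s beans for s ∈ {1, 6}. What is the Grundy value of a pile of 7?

0

Compute g(0), g(1), … for moves {1, 6}:
k:     0  1  2  3  4  5  6  7
g(k):  0  1  0  1  0  1  2  0
So g(7) = 0.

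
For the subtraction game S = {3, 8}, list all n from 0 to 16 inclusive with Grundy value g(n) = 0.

0, 1, 2, 6, 7, 11, 12, 13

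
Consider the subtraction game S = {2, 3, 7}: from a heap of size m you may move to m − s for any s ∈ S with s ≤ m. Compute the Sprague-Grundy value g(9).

2

Grundy values for subtraction set {2, 3, 7}:
g(0) = mex{} = 0
g(1) = mex{} = 0
g(2) = mex{0} = 1
g(3) = mex{0} = 1
g(4) = mex{0,1} = 2
g(5) = mex{1} = 0
g(6) = mex{1,2} = 0
g(7) = mex{0,2} = 1
g(8) = mex{0} = 1
g(9) = mex{0,1} = 2
So g(9) = 2.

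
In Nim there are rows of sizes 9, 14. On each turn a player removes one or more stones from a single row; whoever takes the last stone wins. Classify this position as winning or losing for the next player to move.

Winning position

Nim-sum: 9 XOR 14 = 7.
The nim-sum is 7 ≠ 0, so this is an N-position: the player to move can win.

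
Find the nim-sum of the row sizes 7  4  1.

2

Nim-sum: 7 ⊕ 4 ⊕ 1 = 2.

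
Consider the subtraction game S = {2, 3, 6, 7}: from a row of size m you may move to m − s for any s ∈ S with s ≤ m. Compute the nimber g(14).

0

Grundy values for subtraction set {2, 3, 6, 7}:
k:     0  1  2  3  4  5  6  7  8  9 10 11 12 13 14
g(k):  0  0  1  1  2  0  3  1  2  0  0  1  1  2  0
So g(14) = 0.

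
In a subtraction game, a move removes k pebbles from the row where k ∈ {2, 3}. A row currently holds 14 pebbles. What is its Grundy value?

Grundy values for subtraction set {2, 3}:
g(0) = mex{} = 0
g(1) = mex{} = 0
g(2) = mex{0} = 1
g(3) = mex{0} = 1
g(4) = mex{0,1} = 2
g(5) = mex{1} = 0
g(6) = mex{1,2} = 0
g(7) = mex{0,2} = 1
g(8) = mex{0} = 1
g(9) = mex{0,1} = 2
g(10) = mex{1} = 0
g(11) = mex{1,2} = 0
g(12) = mex{0,2} = 1
g(13) = mex{0} = 1
g(14) = mex{0,1} = 2
So g(14) = 2.

2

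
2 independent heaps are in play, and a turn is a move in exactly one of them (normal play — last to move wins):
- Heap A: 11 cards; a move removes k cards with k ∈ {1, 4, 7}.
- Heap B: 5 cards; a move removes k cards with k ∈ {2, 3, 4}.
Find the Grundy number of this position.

3

For heap A, compute g(0), g(1), … with moves {1, 4, 7}:
k:     0  1  2  3  4  5  6  7  8  9 10 11
g(k):  0  1  0  1  2  0  1  2  0  1  0  1
So g(11) = 1.
Grundy values for heap B (subtraction set {2, 3, 4}):
g(0) = mex{} = 0
g(1) = mex{} = 0
g(2) = mex{0} = 1
g(3) = mex{0} = 1
g(4) = mex{0,1} = 2
g(5) = mex{0,1} = 2
So g(5) = 2.
By the Sprague-Grundy theorem, the Grundy value of a sum of independent games is the XOR of the component values.
Combined value = 1 XOR 2 = 3.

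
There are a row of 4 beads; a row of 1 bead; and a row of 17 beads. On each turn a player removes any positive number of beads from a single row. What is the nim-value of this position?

20

Nim-sum: 4 ^ 1 ^ 17 = 20.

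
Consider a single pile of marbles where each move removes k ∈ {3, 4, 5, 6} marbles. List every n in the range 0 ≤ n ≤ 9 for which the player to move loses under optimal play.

0, 1, 2, 9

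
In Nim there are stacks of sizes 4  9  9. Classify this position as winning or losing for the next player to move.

Compute the nim-sum pairwise:
4 ^ 9 = 13
13 ^ 9 = 4
The nim-sum is 4 ≠ 0, so this is an N-position: the player to move can win.

Winning position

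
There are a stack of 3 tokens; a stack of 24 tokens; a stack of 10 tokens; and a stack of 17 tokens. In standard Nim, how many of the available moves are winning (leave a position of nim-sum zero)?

Nim-sum: 3 ⊕ 24 ⊕ 10 ⊕ 17 = 0.
The nim-sum is already 0, so every move leaves a nonzero nim-sum — there are no winning moves.

0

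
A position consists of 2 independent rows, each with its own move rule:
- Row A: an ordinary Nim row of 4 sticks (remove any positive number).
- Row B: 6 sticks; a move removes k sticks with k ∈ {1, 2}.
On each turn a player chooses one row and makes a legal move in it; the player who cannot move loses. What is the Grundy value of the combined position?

4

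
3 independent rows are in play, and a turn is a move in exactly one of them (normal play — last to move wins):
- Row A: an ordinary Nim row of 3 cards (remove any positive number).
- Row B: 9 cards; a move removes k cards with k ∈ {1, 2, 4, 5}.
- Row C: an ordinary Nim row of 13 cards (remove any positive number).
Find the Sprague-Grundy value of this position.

Row A is a plain Nim row of size 3, so its Grundy value is 3.
Build the Grundy sequence for row B with g(k) = mex{g(k−s) : s ∈ {1, 2, 4, 5}, s ≤ k}:
g(0) = mex{} = 0
g(1) = mex{0} = 1
g(2) = mex{0,1} = 2
g(3) = mex{1,2} = 0
g(4) = mex{0,2} = 1
g(5) = mex{0,1} = 2
g(6) = mex{1,2} = 0
g(7) = mex{0,2} = 1
g(8) = mex{0,1} = 2
g(9) = mex{1,2} = 0
So g(9) = 0.
Row C is a plain Nim row of size 13, so its Grundy value is 13.
The value of a disjunctive sum is the nim-sum of the parts.
Combined value = 3 XOR 0 XOR 13 = 14.

14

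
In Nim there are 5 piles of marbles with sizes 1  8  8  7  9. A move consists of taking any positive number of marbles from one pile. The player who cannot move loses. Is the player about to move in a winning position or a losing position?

Compute the nim-sum pairwise:
1 ^ 8 = 9
9 ^ 8 = 1
1 ^ 7 = 6
6 ^ 9 = 15
The nim-sum is 15 ≠ 0, so this is an N-position: the player to move can win.

Winning position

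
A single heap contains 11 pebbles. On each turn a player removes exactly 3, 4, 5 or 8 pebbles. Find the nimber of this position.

Grundy values for subtraction set {3, 4, 5, 8}:
k:     0  1  2  3  4  5  6  7  8  9 10 11
g(k):  0  0  0  1  1  1  2  2  2  3  3  0
So g(11) = 0.

0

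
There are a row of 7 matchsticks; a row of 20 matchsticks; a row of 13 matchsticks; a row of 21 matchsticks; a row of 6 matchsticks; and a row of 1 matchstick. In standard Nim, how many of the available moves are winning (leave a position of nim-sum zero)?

Nim-sum: 7 ⊕ 20 ⊕ 13 ⊕ 21 ⊕ 6 ⊕ 1 = 12.
The overall nim-sum is X = 12. A row of size p has a winning move iff p XOR X < p (reduce it to p XOR X).
  7: 7 XOR 12 = 11 ≥ 7 — no move.
  20: 20 XOR 12 = 24 ≥ 20 — no move.
  13: 13 XOR 12 = 1 < 13 — winning move (to 1).
  21: 21 XOR 12 = 25 ≥ 21 — no move.
  6: 6 XOR 12 = 10 ≥ 6 — no move.
  1: 1 XOR 12 = 13 ≥ 1 — no move.
That gives 1 winning move.

1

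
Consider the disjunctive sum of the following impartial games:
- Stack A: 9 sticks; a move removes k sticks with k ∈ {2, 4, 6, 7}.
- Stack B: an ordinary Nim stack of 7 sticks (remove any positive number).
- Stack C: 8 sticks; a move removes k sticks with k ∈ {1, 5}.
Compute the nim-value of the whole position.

7

For stack A, compute g(0), g(1), … with moves {2, 4, 6, 7}:
k:     0  1  2  3  4  5  6  7  8  9
g(k):  0  0  1  1  2  2  3  3  4  0
So g(9) = 0.
Stack B is a plain Nim stack of size 7, so its Grundy value is 7.
For stack C, compute g(0), g(1), … with moves {1, 5}:
g(0) = mex{} = 0
g(1) = mex{0} = 1
g(2) = mex{1} = 0
g(3) = mex{0} = 1
g(4) = mex{1} = 0
g(5) = mex{0} = 1
g(6) = mex{1} = 0
g(7) = mex{0} = 1
g(8) = mex{1} = 0
So g(8) = 0.
By the Sprague-Grundy theorem, the Grundy value of a sum of independent games is the XOR of the component values.
Combined value = 0 ⊕ 7 ⊕ 0 = 7.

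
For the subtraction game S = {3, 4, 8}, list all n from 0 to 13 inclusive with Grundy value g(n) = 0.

0, 1, 2, 7, 12, 13

Build the Grundy sequence with g(k) = mex{g(k−s) : s ∈ {3, 4, 8}, s ≤ k}:
g(0) = mex{} = 0
g(1) = mex{} = 0
g(2) = mex{} = 0
g(3) = mex{0} = 1
g(4) = mex{0} = 1
g(5) = mex{0} = 1
g(6) = mex{0,1} = 2
g(7) = mex{1} = 0
g(8) = mex{0,1} = 2
g(9) = mex{0,1,2} = 3
g(10) = mex{0,2} = 1
g(11) = mex{0,1,2} = 3
g(12) = mex{1,2,3} = 0
g(13) = mex{1,3} = 0
The P-positions (g = 0) in 0..13 are 0, 1, 2, 7, 12, 13.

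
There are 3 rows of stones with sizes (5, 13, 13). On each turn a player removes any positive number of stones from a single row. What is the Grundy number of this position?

5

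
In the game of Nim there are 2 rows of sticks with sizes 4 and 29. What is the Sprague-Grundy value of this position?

25

Nim-sum: 4 ^ 29 = 25.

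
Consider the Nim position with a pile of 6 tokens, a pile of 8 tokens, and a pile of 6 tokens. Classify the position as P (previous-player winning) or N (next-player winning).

N-position

Write each in binary and XOR column by column:
  0110  (6)
  1000  (8)
  0110  (6)
  ----
  1000  (8)
The nim-sum is 8 ≠ 0, so this is an N-position: the player to move can win.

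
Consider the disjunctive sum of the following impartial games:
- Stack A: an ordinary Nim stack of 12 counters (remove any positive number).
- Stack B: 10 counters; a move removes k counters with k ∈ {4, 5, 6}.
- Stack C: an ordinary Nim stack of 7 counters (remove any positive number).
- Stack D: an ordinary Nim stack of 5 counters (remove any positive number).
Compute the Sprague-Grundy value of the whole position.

Stack A is a plain Nim stack of size 12, so its Grundy value is 12.
For stack B, compute g(0), g(1), … with moves {4, 5, 6}:
k:     0  1  2  3  4  5  6  7  8  9 10
g(k):  0  0  0  0  1  1  1  1  2  2  0
So g(10) = 0.
Stack C is a plain Nim stack of size 7, so its Grundy value is 7.
Stack D is a plain Nim stack of size 5, so its Grundy value is 5.
By the Sprague-Grundy theorem, the Grundy value of a sum of independent games is the XOR of the component values.
Combined value = 12 XOR 0 XOR 7 XOR 5 = 14.

14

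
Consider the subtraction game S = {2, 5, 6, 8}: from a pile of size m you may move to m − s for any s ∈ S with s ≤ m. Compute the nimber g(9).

2

Build the Grundy sequence with g(k) = mex{g(k−s) : s ∈ {2, 5, 6, 8}, s ≤ k}:
k:     0  1  2  3  4  5  6  7  8  9
g(k):  0  0  1  1  0  2  1  3  2  2
So g(9) = 2.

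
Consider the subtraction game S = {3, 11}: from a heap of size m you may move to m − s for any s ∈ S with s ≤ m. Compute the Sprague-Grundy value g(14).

Grundy values for subtraction set {3, 11}:
k:     0  1  2  3  4  5  6  7  8  9 10 11 12 13 14
g(k):  0  0  0  1  1  1  0  0  0  1  1  1  2  2  0
So g(14) = 0.

0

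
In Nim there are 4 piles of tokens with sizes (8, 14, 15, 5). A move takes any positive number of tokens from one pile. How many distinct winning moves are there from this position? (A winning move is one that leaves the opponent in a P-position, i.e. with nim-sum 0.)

Nim-sum: 8 ⊕ 14 ⊕ 15 ⊕ 5 = 12.
The overall nim-sum is X = 12. A pile of size p has a winning move iff p XOR X < p (reduce it to p XOR X).
  8: 8 XOR 12 = 4 < 8 — winning move (to 4).
  14: 14 XOR 12 = 2 < 14 — winning move (to 2).
  15: 15 XOR 12 = 3 < 15 — winning move (to 3).
  5: 5 XOR 12 = 9 ≥ 5 — no move.
That gives 3 winning moves.

3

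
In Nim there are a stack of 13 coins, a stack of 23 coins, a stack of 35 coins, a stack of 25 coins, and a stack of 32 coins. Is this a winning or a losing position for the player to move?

Compute the nim-sum pairwise:
13 XOR 23 = 26
26 XOR 35 = 57
57 XOR 25 = 32
32 XOR 32 = 0
The nim-sum is 0, so this is a P-position: the player to move is in a losing position under optimal play.

Losing position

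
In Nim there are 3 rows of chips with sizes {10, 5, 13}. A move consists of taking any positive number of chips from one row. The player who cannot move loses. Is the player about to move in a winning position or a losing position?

Nim-sum: 10 XOR 5 XOR 13 = 2.
The nim-sum is 2 ≠ 0, so this is an N-position: the player to move can win.

Winning position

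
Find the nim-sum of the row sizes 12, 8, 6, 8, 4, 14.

0

In binary:
  1100  (12)
  1000  (8)
  0110  (6)
  1000  (8)
  0100  (4)
  1110  (14)
  ----
  0000  (0)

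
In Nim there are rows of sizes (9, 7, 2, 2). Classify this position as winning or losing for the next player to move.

Nim-sum: 9 XOR 7 XOR 2 XOR 2 = 14.
The nim-sum is 14 ≠ 0, so this is an N-position: the player to move can win.

Winning position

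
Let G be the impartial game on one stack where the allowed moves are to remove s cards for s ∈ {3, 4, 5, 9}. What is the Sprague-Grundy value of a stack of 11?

1

Compute g(0), g(1), … for moves {3, 4, 5, 9}:
k:     0  1  2  3  4  5  6  7  8  9 10 11
g(k):  0  0  0  1  1  1  2  2  0  3  3  1
So g(11) = 1.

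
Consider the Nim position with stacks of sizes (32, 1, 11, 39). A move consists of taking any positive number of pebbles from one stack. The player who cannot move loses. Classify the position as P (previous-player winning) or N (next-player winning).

N-position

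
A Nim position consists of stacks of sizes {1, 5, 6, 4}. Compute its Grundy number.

Nim-sum: 1 XOR 5 XOR 6 XOR 4 = 6.

6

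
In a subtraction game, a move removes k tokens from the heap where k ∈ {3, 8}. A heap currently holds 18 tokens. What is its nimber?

Compute g(0), g(1), … for moves {3, 8}:
k:     0  1  2  3  4  5  6  7  8  9 10 11 12 13 14 15 16 17 18
g(k):  0  0  0  1  1  1  0  0  2  1  1  0  0  0  1  1  1  0  0
So g(18) = 0.

0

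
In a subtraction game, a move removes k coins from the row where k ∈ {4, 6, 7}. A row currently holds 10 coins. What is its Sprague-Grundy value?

2

Grundy values for subtraction set {4, 6, 7}:
g(0) = mex{} = 0
g(1) = mex{} = 0
g(2) = mex{} = 0
g(3) = mex{} = 0
g(4) = mex{0} = 1
g(5) = mex{0} = 1
g(6) = mex{0} = 1
g(7) = mex{0} = 1
g(8) = mex{0,1} = 2
g(9) = mex{0,1} = 2
g(10) = mex{0,1} = 2
So g(10) = 2.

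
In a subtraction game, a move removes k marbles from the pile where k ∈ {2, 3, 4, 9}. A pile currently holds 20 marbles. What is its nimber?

Grundy values for subtraction set {2, 3, 4, 9}:
k:     0  1  2  3  4  5  6  7  8  9 10 11 12 13 14 15 16 17 18 19 20
g(k):  0  0  1  1  2  2  0  0  1  1  2  2  0  0  1  1  2  2  0  0  1
So g(20) = 1.

1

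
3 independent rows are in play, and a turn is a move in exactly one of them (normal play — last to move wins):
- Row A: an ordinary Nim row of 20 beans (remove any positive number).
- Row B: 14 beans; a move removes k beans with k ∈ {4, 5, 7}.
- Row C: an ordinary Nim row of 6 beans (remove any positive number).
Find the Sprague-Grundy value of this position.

Row A is a plain Nim row of size 20, so its Grundy value is 20.
Grundy values for row B (subtraction set {4, 5, 7}):
g(0) = mex{} = 0
g(1) = mex{} = 0
g(2) = mex{} = 0
g(3) = mex{} = 0
g(4) = mex{0} = 1
g(5) = mex{0} = 1
g(6) = mex{0} = 1
g(7) = mex{0} = 1
g(8) = mex{0,1} = 2
g(9) = mex{0,1} = 2
g(10) = mex{0,1} = 2
g(11) = mex{1} = 0
g(12) = mex{1,2} = 0
g(13) = mex{1,2} = 0
g(14) = mex{1,2} = 0
So g(14) = 0.
Row C is a plain Nim row of size 6, so its Grundy value is 6.
The value of a disjunctive sum is the nim-sum of the parts.
Combined value = 20 XOR 0 XOR 6 = 18.

18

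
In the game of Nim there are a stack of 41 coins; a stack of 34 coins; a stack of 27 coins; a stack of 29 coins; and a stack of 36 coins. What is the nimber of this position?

41

Compute the nim-sum pairwise:
41 ^ 34 = 11
11 ^ 27 = 16
16 ^ 29 = 13
13 ^ 36 = 41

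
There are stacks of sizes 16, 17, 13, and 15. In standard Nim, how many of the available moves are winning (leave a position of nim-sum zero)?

Nim-sum: 16 XOR 17 XOR 13 XOR 15 = 3.
The overall nim-sum is X = 3. A stack of size p has a winning move iff p XOR X < p (reduce it to p XOR X).
  16: 16 XOR 3 = 19 ≥ 16 — no move.
  17: 17 XOR 3 = 18 ≥ 17 — no move.
  13: 13 XOR 3 = 14 ≥ 13 — no move.
  15: 15 XOR 3 = 12 < 15 — winning move (to 12).
That gives 1 winning move.

1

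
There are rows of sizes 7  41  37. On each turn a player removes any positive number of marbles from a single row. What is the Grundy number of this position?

Compute the nim-sum pairwise:
7 XOR 41 = 46
46 XOR 37 = 11

11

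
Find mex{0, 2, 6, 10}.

1

0 is in the set but 1 is not, so the mex is 1.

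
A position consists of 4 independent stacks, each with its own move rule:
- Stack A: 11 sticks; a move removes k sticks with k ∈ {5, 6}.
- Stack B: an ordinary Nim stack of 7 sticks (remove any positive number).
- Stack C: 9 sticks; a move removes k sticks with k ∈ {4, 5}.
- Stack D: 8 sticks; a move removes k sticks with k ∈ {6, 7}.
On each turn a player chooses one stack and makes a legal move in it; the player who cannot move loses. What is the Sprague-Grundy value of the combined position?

6

For stack A, compute g(0), g(1), … with moves {5, 6}:
k:     0  1  2  3  4  5  6  7  8  9 10 11
g(k):  0  0  0  0  0  1  1  1  1  1  2  0
So g(11) = 0.
Stack B is a plain Nim stack of size 7, so its Grundy value is 7.
Build the Grundy sequence for stack C with g(k) = mex{g(k−s) : s ∈ {4, 5}, s ≤ k}:
k:     0  1  2  3  4  5  6  7  8  9
g(k):  0  0  0  0  1  1  1  1  2  0
So g(9) = 0.
Grundy values for stack D (subtraction set {6, 7}):
g(0) = mex{} = 0
g(1) = mex{} = 0
g(2) = mex{} = 0
g(3) = mex{} = 0
g(4) = mex{} = 0
g(5) = mex{} = 0
g(6) = mex{0} = 1
g(7) = mex{0} = 1
g(8) = mex{0} = 1
So g(8) = 1.
By the Sprague-Grundy theorem, the Grundy value of a sum of independent games is the XOR of the component values.
Combined value = 0 XOR 7 XOR 0 XOR 1 = 6.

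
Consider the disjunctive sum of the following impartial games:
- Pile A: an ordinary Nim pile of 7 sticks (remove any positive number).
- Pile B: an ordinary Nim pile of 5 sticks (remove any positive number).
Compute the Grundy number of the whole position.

2

Pile A is a plain Nim pile of size 7, so its Grundy value is 7.
Pile B is a plain Nim pile of size 5, so its Grundy value is 5.
By the Sprague-Grundy theorem, the Grundy value of a sum of independent games is the XOR of the component values.
Combined value = 7 XOR 5 = 2.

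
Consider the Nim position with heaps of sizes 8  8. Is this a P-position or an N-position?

Compute the nim-sum pairwise:
8 ^ 8 = 0
The nim-sum is 0, so this is a P-position: the player to move is in a losing position under optimal play.

P-position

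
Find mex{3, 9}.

0 is not in the set, so the mex is 0.

0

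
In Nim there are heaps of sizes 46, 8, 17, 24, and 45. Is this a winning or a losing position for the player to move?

Winning position

Compute the nim-sum pairwise:
46 ^ 8 = 38
38 ^ 17 = 55
55 ^ 24 = 47
47 ^ 45 = 2
The nim-sum is 2 ≠ 0, so this is an N-position: the player to move can win.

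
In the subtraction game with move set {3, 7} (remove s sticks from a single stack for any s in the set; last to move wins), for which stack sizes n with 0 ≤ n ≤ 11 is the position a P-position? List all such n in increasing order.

0, 1, 2, 6, 10, 11

Grundy values for subtraction set {3, 7}:
g(0) = mex{} = 0
g(1) = mex{} = 0
g(2) = mex{} = 0
g(3) = mex{0} = 1
g(4) = mex{0} = 1
g(5) = mex{0} = 1
g(6) = mex{1} = 0
g(7) = mex{0,1} = 2
g(8) = mex{0,1} = 2
g(9) = mex{0} = 1
g(10) = mex{1,2} = 0
g(11) = mex{1,2} = 0
The P-positions (g = 0) in 0..11 are 0, 1, 2, 6, 10, 11.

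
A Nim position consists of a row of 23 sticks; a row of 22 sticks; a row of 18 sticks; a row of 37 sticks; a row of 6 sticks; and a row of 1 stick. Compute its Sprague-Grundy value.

Compute the nim-sum pairwise:
23 XOR 22 = 1
1 XOR 18 = 19
19 XOR 37 = 54
54 XOR 6 = 48
48 XOR 1 = 49

49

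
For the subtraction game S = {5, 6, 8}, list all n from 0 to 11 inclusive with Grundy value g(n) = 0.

Compute g(0), g(1), … for moves {5, 6, 8}:
g(0) = mex{} = 0
g(1) = mex{} = 0
g(2) = mex{} = 0
g(3) = mex{} = 0
g(4) = mex{} = 0
g(5) = mex{0} = 1
g(6) = mex{0} = 1
g(7) = mex{0} = 1
g(8) = mex{0} = 1
g(9) = mex{0} = 1
g(10) = mex{0,1} = 2
g(11) = mex{0,1} = 2
The P-positions (g = 0) in 0..11 are 0, 1, 2, 3, 4.

0, 1, 2, 3, 4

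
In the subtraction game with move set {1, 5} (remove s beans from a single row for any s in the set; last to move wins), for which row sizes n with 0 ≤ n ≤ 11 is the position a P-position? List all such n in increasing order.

0, 2, 4, 6, 8, 10

Build the Grundy sequence with g(k) = mex{g(k−s) : s ∈ {1, 5}, s ≤ k}:
g(0) = mex{} = 0
g(1) = mex{0} = 1
g(2) = mex{1} = 0
g(3) = mex{0} = 1
g(4) = mex{1} = 0
g(5) = mex{0} = 1
g(6) = mex{1} = 0
g(7) = mex{0} = 1
g(8) = mex{1} = 0
g(9) = mex{0} = 1
g(10) = mex{1} = 0
g(11) = mex{0} = 1
The P-positions (g = 0) in 0..11 are 0, 2, 4, 6, 8, 10.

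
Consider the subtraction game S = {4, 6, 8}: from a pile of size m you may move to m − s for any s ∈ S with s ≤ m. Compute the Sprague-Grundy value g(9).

2

Compute g(0), g(1), … for moves {4, 6, 8}:
k:     0  1  2  3  4  5  6  7  8  9
g(k):  0  0  0  0  1  1  1  1  2  2
So g(9) = 2.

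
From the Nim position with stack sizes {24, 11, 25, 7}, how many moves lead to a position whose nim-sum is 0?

3

Nim-sum: 24 ^ 11 ^ 25 ^ 7 = 13.
The overall nim-sum is X = 13. A stack of size p has a winning move iff p XOR X < p (reduce it to p XOR X).
  24: 24 XOR 13 = 21 < 24 — winning move (to 21).
  11: 11 XOR 13 = 6 < 11 — winning move (to 6).
  25: 25 XOR 13 = 20 < 25 — winning move (to 20).
  7: 7 XOR 13 = 10 ≥ 7 — no move.
That gives 3 winning moves.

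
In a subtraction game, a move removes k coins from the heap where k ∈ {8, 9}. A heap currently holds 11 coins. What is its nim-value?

Grundy values for subtraction set {8, 9}:
k:     0  1  2  3  4  5  6  7  8  9 10 11
g(k):  0  0  0  0  0  0  0  0  1  1  1  1
So g(11) = 1.

1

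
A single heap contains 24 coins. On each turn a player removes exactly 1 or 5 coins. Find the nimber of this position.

Compute g(0), g(1), … for moves {1, 5}:
k:     0  1  2  3  4  5  6  7  8  9 10 11 12 13 14 15 16 17 18 19 20 21 22 23 24
g(k):  0  1  0  1  0  1  0  1  0  1  0  1  0  1  0  1  0  1  0  1  0  1  0  1  0
So g(24) = 0.

0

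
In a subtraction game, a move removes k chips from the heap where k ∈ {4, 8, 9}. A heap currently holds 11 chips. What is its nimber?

Grundy values for subtraction set {4, 8, 9}:
k:     0  1  2  3  4  5  6  7  8  9 10 11
g(k):  0  0  0  0  1  1  1  1  2  2  2  2
So g(11) = 2.

2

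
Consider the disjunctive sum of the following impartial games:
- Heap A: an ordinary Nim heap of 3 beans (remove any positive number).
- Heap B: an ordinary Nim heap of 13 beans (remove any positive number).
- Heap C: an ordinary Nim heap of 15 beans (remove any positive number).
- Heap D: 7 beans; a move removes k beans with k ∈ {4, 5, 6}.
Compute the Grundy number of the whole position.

0

Heap A is a plain Nim heap of size 3, so its Grundy value is 3.
Heap B is a plain Nim heap of size 13, so its Grundy value is 13.
Heap C is a plain Nim heap of size 15, so its Grundy value is 15.
For heap D, compute g(0), g(1), … with moves {4, 5, 6}:
k:     0  1  2  3  4  5  6  7
g(k):  0  0  0  0  1  1  1  1
So g(7) = 1.
The value of a disjunctive sum is the nim-sum of the parts.
Combined value = 3 XOR 13 XOR 15 XOR 1 = 0.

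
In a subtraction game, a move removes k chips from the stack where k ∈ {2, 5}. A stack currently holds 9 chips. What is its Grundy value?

Compute g(0), g(1), … for moves {2, 5}:
g(0) = mex{} = 0
g(1) = mex{} = 0
g(2) = mex{0} = 1
g(3) = mex{0} = 1
g(4) = mex{1} = 0
g(5) = mex{0,1} = 2
g(6) = mex{0} = 1
g(7) = mex{1,2} = 0
g(8) = mex{1} = 0
g(9) = mex{0} = 1
So g(9) = 1.

1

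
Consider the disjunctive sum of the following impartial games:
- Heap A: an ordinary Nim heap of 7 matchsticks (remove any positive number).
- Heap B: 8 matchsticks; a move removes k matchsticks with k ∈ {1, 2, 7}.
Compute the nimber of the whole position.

5

Heap A is a plain Nim heap of size 7, so its Grundy value is 7.
For heap B, compute g(0), g(1), … with moves {1, 2, 7}:
k:     0  1  2  3  4  5  6  7  8
g(k):  0  1  2  0  1  2  0  1  2
So g(8) = 2.
The value of a disjunctive sum is the nim-sum of the parts.
Combined value = 7 XOR 2 = 5.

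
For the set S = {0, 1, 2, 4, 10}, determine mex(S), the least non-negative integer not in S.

3

The values 0, 1, 2 are all present; 3 is the first non-negative integer missing from the set.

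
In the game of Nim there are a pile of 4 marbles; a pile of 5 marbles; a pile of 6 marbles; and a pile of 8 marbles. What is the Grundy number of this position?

15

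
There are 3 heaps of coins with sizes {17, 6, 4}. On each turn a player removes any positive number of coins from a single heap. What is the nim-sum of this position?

19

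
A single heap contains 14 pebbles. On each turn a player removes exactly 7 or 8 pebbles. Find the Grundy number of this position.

Build the Grundy sequence with g(k) = mex{g(k−s) : s ∈ {7, 8}, s ≤ k}:
k:     0  1  2  3  4  5  6  7  8  9 10 11 12 13 14
g(k):  0  0  0  0  0  0  0  1  1  1  1  1  1  1  2
So g(14) = 2.

2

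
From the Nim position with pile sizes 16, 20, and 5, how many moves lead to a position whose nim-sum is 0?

Nim-sum: 16 XOR 20 XOR 5 = 1.
The overall nim-sum is X = 1. A pile of size p has a winning move iff p XOR X < p (reduce it to p XOR X).
  16: 16 XOR 1 = 17 ≥ 16 — no move.
  20: 20 XOR 1 = 21 ≥ 20 — no move.
  5: 5 XOR 1 = 4 < 5 — winning move (to 4).
That gives 1 winning move.

1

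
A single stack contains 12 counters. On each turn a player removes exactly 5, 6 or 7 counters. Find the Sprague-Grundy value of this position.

0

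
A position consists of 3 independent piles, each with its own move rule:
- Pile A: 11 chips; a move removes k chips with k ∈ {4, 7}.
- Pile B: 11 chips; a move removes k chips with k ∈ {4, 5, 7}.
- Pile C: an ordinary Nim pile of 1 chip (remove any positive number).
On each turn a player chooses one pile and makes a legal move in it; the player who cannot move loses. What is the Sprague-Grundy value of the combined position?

Build the Grundy sequence for pile A with g(k) = mex{g(k−s) : s ∈ {4, 7}, s ≤ k}:
k:     0  1  2  3  4  5  6  7  8  9 10 11
g(k):  0  0  0  0  1  1  1  1  2  2  2  0
So g(11) = 0.
Grundy values for pile B (subtraction set {4, 5, 7}):
k:     0  1  2  3  4  5  6  7  8  9 10 11
g(k):  0  0  0  0  1  1  1  1  2  2  2  0
So g(11) = 0.
Pile C is a plain Nim pile of size 1, so its Grundy value is 1.
The value of a disjunctive sum is the nim-sum of the parts.
Combined value = 0 XOR 0 XOR 1 = 1.

1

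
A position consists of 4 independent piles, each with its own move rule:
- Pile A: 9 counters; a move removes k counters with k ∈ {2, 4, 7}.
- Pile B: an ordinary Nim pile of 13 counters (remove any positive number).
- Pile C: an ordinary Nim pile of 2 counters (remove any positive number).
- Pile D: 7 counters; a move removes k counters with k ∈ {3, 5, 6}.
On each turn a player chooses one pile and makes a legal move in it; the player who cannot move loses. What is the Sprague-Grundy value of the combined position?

13

Build the Grundy sequence for pile A with g(k) = mex{g(k−s) : s ∈ {2, 4, 7}, s ≤ k}:
g(0) = mex{} = 0
g(1) = mex{} = 0
g(2) = mex{0} = 1
g(3) = mex{0} = 1
g(4) = mex{0,1} = 2
g(5) = mex{0,1} = 2
g(6) = mex{1,2} = 0
g(7) = mex{0,1,2} = 3
g(8) = mex{0,2} = 1
g(9) = mex{1,2,3} = 0
So g(9) = 0.
Pile B is a plain Nim pile of size 13, so its Grundy value is 13.
Pile C is a plain Nim pile of size 2, so its Grundy value is 2.
Grundy values for pile D (subtraction set {3, 5, 6}):
k:     0  1  2  3  4  5  6  7
g(k):  0  0  0  1  1  1  2  2
So g(7) = 2.
The value of a disjunctive sum is the nim-sum of the parts.
Combined value = 0 XOR 13 XOR 2 XOR 2 = 13.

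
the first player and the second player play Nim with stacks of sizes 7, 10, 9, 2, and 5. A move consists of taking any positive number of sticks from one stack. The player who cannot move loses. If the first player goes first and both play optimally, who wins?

Compute the nim-sum pairwise:
7 ⊕ 10 = 13
13 ⊕ 9 = 4
4 ⊕ 2 = 6
6 ⊕ 5 = 3
The nim-sum is 3 ≠ 0, so this is an N-position: the player to move can win; the first player has a winning move.

the first player wins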